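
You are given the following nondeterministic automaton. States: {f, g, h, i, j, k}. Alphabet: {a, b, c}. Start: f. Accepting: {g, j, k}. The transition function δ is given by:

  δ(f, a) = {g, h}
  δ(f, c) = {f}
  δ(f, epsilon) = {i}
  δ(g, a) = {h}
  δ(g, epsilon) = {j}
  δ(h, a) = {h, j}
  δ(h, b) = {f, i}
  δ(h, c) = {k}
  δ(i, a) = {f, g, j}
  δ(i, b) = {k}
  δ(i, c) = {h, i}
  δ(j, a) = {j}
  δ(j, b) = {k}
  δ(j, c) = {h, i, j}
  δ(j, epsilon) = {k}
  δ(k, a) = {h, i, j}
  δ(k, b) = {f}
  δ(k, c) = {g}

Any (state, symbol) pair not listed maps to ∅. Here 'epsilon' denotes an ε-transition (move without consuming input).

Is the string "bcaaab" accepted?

Yes

Start: ε-closure({f}) = {f, i}.
Read 'b': f→∅, i→{k}; now {k}.
Read 'c': k→{g}; union {g}; ε-closure = {g, j, k}.
Read 'a': g→{h}, j→{j}, k→{h, i, j}; union {h, i, j}; ε-closure = {h, i, j, k}.
Read 'a': h→{h, j}, i→{f, g, j}, j→{j}, k→{h, i, j}; union {f, g, h, i, j}; ε-closure = {f, g, h, i, j, k}.
Read 'a': f→{g, h}, g→{h}, h→{h, j}, i→{f, g, j}, j→{j}, k→{h, i, j}; union {f, g, h, i, j}; ε-closure = {f, g, h, i, j, k}.
Read 'b': f→∅, g→∅, h→{f, i}, i→{k}, j→{k}, k→{f}; now {f, i, k}.
The final set {f, i, k} contains the accepting state k.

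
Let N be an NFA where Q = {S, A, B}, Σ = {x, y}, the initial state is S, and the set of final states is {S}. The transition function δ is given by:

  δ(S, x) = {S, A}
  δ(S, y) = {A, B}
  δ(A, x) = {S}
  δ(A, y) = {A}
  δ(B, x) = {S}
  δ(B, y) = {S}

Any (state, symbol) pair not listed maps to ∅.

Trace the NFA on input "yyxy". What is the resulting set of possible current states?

{A, B}

Start in {S}.
Read 'y': S→{A, B}; now {A, B}.
Read 'y': A→{A}, B→{S}; now {S, A}.
Read 'x': S→{S, A}, A→{S}; now {S, A}.
Read 'y': S→{A, B}, A→{A}; now {A, B}.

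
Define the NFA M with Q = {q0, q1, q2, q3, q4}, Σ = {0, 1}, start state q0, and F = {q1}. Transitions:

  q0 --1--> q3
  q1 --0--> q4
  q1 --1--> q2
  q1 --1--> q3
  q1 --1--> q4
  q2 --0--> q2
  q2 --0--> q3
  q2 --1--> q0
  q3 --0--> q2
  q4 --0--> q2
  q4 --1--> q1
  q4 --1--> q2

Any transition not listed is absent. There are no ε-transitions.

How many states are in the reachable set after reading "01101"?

0

Start in {q0}.
Read '0': {q0} → ∅.
The set is empty and remains empty for the remaining 4 symbols.
That set has 0 states.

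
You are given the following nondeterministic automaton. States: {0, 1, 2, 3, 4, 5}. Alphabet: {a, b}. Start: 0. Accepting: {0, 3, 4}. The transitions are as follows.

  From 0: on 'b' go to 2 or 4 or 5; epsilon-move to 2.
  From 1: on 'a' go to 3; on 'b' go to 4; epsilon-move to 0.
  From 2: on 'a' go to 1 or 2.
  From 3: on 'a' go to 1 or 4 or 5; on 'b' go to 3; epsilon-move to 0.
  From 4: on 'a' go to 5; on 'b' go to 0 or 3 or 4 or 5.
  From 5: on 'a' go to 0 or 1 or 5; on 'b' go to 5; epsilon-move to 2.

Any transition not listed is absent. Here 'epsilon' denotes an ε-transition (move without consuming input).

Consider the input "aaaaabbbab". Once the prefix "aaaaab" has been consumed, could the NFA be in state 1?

No

Start: ε-closure({0}) = {0, 2}.
Read 'a': {0, 2} → {0, 1, 2}.
Read 'a': {0, 1, 2} → {0, 1, 2, 3}.
Read 'a': {0, 1, 2, 3} → {0, 1, 2, 3, 4, 5}.
Read 'a': {0, 1, 2, 3, 4, 5} → {0, 1, 2, 3, 4, 5}.
Read 'a': {0, 1, 2, 3, 4, 5} → {0, 1, 2, 3, 4, 5}.
Read 'b': {0, 1, 2, 3, 4, 5} → {0, 2, 3, 4, 5}.
State 1 is not in {0, 2, 3, 4, 5}.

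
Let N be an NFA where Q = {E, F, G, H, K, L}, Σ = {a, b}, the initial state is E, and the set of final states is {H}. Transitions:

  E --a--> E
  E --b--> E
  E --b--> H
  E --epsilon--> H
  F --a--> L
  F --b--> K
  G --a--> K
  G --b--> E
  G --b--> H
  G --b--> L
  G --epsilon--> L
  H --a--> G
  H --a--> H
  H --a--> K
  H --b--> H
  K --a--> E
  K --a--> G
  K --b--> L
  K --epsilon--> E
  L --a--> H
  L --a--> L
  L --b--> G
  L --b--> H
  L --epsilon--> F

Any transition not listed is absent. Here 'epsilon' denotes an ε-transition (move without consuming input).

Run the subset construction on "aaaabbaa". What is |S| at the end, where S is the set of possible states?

Start: ε-closure({E}) = {E, H}.
Read 'a': {E, H} → {E, F, G, H, K, L}.
Read 'a': {E, F, G, H, K, L} → {E, F, G, H, K, L}.
Read 'a': {E, F, G, H, K, L} → {E, F, G, H, K, L}.
Read 'a': {E, F, G, H, K, L} → {E, F, G, H, K, L}.
Read 'b': {E, F, G, H, K, L} → {E, F, G, H, K, L}.
Read 'b': {E, F, G, H, K, L} → {E, F, G, H, K, L}.
Read 'a': {E, F, G, H, K, L} → {E, F, G, H, K, L}.
Read 'a': {E, F, G, H, K, L} → {E, F, G, H, K, L}.
That set has 6 states.

6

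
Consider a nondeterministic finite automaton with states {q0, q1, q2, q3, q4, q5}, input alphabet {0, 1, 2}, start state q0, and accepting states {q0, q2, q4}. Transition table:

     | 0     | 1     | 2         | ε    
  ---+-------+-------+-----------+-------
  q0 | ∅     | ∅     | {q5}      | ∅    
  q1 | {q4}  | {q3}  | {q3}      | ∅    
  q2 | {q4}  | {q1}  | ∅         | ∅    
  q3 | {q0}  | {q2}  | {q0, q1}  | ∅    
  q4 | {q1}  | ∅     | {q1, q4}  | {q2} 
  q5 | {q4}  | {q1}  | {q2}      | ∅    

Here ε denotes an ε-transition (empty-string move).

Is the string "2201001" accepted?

No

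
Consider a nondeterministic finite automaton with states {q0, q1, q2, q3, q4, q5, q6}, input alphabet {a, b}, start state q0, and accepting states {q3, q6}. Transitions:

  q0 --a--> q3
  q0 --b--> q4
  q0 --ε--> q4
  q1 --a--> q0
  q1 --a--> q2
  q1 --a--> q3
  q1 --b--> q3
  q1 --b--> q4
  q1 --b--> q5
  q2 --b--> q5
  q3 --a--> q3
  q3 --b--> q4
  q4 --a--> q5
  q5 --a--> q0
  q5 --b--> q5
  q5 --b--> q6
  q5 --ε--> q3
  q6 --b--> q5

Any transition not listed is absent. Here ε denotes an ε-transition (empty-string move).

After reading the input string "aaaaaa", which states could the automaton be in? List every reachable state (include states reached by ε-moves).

{q0, q3, q4}

Start: ε-closure({q0}) = {q0, q4}.
Read 'a': q0→{q3}, q4→{q5}; now {q3, q5}.
Read 'a': q3→{q3}, q5→{q0}; union {q0, q3}; ε-closure = {q0, q3, q4}.
Read 'a': q0→{q3}, q3→{q3}, q4→{q5}; now {q3, q5}.
Read 'a': q3→{q3}, q5→{q0}; union {q0, q3}; ε-closure = {q0, q3, q4}.
Read 'a': q0→{q3}, q3→{q3}, q4→{q5}; now {q3, q5}.
Read 'a': q3→{q3}, q5→{q0}; union {q0, q3}; ε-closure = {q0, q3, q4}.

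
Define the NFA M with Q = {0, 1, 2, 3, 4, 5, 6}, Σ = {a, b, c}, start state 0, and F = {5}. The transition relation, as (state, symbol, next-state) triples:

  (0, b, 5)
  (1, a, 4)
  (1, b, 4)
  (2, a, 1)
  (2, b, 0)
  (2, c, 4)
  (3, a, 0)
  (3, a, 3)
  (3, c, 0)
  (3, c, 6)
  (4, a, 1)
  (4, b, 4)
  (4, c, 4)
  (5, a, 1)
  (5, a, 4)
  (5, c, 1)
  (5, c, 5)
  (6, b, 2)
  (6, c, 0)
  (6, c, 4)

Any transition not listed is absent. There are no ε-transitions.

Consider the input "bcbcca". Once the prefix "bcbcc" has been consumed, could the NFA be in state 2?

No

Start in {0}.
Read 'b': {0} → {5}.
Read 'c': {5} → {1, 5}.
Read 'b': {1, 5} → {4}.
Read 'c': {4} → {4}.
Read 'c': {4} → {4}.
State 2 is not in {4}.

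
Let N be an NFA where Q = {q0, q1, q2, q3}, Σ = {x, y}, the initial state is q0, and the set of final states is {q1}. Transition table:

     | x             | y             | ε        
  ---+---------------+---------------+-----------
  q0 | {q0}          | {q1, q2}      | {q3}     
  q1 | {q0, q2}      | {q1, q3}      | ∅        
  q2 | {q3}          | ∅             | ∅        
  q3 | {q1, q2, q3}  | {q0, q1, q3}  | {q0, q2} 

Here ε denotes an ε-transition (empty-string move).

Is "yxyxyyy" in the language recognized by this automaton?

Yes

Start: ε-closure({q0}) = {q0, q2, q3}.
Read 'y': {q0, q2, q3} → {q0, q1, q2, q3}.
Read 'x': {q0, q1, q2, q3} → {q0, q1, q2, q3}.
Read 'y': {q0, q1, q2, q3} → {q0, q1, q2, q3}.
Read 'x': {q0, q1, q2, q3} → {q0, q1, q2, q3}.
Read 'y': {q0, q1, q2, q3} → {q0, q1, q2, q3}.
Read 'y': {q0, q1, q2, q3} → {q0, q1, q2, q3}.
Read 'y': {q0, q1, q2, q3} → {q0, q1, q2, q3}.
The final set {q0, q1, q2, q3} contains the accepting state q1.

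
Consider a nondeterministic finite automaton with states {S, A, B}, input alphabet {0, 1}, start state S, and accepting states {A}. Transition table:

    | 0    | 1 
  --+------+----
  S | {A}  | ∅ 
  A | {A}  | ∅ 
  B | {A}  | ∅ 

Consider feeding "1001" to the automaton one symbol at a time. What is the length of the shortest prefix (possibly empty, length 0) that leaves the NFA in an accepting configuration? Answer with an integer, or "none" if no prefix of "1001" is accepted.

none

Start in {S}.
Read '1': {S} → ∅.
The set is empty and remains empty for the remaining 3 symbols.
No reachable set along the way intersects F.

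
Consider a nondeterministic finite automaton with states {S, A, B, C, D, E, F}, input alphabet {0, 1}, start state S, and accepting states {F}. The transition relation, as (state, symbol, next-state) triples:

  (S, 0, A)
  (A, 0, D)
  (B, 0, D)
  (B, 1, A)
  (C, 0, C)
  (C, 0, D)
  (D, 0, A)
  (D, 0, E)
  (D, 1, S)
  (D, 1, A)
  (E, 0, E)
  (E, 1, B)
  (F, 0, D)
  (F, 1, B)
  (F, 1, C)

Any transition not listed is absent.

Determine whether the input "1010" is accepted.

No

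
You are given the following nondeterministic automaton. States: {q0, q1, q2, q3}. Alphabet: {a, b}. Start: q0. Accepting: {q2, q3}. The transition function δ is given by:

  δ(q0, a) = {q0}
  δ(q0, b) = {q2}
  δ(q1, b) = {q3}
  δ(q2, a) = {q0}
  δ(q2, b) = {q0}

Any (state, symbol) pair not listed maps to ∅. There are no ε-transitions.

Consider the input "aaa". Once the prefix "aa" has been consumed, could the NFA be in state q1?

Start in {q0}.
Read 'a': q0→{q0}; now {q0}.
Read 'a': q0→{q0}; now {q0}.
State q1 is not in {q0}.

No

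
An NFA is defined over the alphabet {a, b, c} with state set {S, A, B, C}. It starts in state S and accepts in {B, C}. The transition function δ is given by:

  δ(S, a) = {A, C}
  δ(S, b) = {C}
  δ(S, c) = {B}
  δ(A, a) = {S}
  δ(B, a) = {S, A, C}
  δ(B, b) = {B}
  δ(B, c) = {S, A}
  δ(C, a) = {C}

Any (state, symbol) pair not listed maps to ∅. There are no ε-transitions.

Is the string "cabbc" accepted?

No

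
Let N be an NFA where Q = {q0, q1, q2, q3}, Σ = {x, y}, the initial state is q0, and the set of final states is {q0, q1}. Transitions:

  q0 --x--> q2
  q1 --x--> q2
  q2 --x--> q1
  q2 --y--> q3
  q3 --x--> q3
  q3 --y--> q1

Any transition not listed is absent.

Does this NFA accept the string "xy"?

No

Start in {q0}.
Read 'x': q0→{q2}; now {q2}.
Read 'y': q2→{q3}; now {q3}.
The final set {q3} contains no accepting state.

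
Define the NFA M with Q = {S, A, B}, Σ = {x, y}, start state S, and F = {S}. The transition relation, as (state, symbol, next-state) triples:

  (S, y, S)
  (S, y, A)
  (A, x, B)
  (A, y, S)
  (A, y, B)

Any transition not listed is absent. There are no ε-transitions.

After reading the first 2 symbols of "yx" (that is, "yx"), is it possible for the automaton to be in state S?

Start in {S}.
Read 'y': S→{S, A}; now {S, A}.
Read 'x': S→∅, A→{B}; now {B}.
State S is not in {B}.

No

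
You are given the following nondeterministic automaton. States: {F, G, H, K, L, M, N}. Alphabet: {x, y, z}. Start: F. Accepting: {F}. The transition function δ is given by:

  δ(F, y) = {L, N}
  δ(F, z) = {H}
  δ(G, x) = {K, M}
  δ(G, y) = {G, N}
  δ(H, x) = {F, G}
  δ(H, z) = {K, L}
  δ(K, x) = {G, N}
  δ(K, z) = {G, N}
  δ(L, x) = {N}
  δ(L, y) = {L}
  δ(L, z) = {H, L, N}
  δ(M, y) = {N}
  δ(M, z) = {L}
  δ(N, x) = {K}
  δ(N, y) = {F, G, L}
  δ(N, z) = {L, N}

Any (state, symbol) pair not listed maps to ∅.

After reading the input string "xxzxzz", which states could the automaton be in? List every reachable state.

∅

Start in {F}.
Read 'x': {F} → ∅.
The set is empty and remains empty for the remaining 5 symbols.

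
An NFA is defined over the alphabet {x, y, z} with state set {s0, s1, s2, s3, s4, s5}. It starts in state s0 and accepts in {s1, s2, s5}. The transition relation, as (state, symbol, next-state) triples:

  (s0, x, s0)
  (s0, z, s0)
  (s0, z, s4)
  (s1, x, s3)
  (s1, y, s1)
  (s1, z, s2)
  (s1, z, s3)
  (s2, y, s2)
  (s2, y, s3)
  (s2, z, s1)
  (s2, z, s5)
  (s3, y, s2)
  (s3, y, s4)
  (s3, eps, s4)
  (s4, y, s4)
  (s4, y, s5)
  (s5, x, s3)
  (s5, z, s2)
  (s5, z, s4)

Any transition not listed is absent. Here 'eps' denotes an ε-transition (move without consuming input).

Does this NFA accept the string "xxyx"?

Start in {s0}.
Read 'x': {s0} → {s0}.
Read 'x': {s0} → {s0}.
Read 'y': {s0} → ∅.
The set is empty and remains empty for the remaining 1 symbol.
The final set ∅ contains no accepting state.

No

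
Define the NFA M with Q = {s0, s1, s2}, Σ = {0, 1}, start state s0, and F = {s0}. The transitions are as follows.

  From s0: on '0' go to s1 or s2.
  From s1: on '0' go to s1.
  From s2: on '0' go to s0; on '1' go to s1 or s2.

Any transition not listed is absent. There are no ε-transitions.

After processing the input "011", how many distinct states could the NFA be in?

2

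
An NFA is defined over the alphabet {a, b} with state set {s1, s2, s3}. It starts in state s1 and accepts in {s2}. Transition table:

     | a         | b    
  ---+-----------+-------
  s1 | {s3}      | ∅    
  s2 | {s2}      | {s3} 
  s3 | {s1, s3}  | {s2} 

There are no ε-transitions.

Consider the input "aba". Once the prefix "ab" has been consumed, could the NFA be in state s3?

No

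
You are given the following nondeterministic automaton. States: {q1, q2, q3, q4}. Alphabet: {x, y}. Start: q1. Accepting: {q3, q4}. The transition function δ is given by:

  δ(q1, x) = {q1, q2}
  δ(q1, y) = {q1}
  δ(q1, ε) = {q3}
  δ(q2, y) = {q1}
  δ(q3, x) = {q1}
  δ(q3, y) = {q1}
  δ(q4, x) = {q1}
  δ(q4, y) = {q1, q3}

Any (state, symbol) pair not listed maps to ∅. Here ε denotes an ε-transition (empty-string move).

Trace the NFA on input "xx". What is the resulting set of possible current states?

{q1, q2, q3}

Start: ε-closure({q1}) = {q1, q3}.
Read 'x': {q1, q3} → {q1, q2, q3}.
Read 'x': {q1, q2, q3} → {q1, q2, q3}.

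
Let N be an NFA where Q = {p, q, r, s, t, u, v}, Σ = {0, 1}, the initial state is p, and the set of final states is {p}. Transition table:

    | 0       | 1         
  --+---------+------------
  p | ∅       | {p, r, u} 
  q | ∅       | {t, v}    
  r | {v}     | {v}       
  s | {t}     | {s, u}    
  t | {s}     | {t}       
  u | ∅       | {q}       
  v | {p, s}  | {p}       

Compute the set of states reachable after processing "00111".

Start in {p}.
Read '0': {p} → ∅.
The set is empty and remains empty for the remaining 4 symbols.

∅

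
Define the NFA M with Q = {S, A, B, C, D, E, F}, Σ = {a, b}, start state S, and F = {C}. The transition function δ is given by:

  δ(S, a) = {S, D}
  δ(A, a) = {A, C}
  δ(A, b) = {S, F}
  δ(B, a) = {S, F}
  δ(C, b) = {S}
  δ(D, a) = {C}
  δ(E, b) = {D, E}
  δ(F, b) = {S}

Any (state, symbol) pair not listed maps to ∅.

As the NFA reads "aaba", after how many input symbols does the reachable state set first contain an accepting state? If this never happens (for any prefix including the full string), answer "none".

2

Start in {S}.
Read 'a': S→{S, D}; now {S, D}.
Read 'a': S→{S, D}, D→{C}; now {S, C, D}.
None of the earlier sets intersect F, but {S, C, D} does.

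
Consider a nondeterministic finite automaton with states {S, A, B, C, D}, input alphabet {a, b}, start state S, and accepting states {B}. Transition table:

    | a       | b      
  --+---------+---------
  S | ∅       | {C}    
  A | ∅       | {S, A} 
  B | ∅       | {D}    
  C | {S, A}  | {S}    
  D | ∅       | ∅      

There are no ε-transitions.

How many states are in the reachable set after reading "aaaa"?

0

Start in {S}.
Read 'a': S→∅; now ∅.
The set is empty and remains empty for the remaining 3 symbols.
That set has 0 states.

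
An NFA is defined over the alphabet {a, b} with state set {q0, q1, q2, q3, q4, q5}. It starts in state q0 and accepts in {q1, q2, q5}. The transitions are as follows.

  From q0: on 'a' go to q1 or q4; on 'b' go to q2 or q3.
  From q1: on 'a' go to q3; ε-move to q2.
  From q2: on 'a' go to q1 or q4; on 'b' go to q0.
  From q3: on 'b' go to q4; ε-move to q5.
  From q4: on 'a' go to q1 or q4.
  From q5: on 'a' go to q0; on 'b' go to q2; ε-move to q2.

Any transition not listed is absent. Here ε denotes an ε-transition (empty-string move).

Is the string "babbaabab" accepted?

No

Start in {q0}.
Read 'b': q0→{q2, q3}; union {q2, q3}; ε-closure = {q2, q3, q5}.
Read 'a': q2→{q1, q4}, q3→∅, q5→{q0}; union {q0, q1, q4}; ε-closure = {q0, q1, q2, q4}.
Read 'b': q0→{q2, q3}, q1→∅, q2→{q0}, q4→∅; union {q0, q2, q3}; ε-closure = {q0, q2, q3, q5}.
Read 'b': q0→{q2, q3}, q2→{q0}, q3→{q4}, q5→{q2}; union {q0, q2, q3, q4}; ε-closure = {q0, q2, q3, q4, q5}.
Read 'a': q0→{q1, q4}, q2→{q1, q4}, q3→∅, q4→{q1, q4}, q5→{q0}; union {q0, q1, q4}; ε-closure = {q0, q1, q2, q4}.
Read 'a': q0→{q1, q4}, q1→{q3}, q2→{q1, q4}, q4→{q1, q4}; union {q1, q3, q4}; ε-closure = {q1, q2, q3, q4, q5}.
Read 'b': q1→∅, q2→{q0}, q3→{q4}, q4→∅, q5→{q2}; now {q0, q2, q4}.
Read 'a': q0→{q1, q4}, q2→{q1, q4}, q4→{q1, q4}; union {q1, q4}; ε-closure = {q1, q2, q4}.
Read 'b': q1→∅, q2→{q0}, q4→∅; now {q0}.
The final set {q0} contains no accepting state.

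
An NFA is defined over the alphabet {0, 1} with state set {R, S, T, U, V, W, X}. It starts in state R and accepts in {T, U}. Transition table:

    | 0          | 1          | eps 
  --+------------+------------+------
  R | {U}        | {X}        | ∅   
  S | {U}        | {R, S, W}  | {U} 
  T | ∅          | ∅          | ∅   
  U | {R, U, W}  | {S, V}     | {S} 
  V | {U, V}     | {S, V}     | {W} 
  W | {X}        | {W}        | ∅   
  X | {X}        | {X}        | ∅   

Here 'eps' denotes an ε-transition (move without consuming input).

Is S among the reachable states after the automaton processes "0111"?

Yes

Start in {R}.
Read '0': {R} → {S, U}.
Read '1': {S, U} → {R, S, U, V, W}.
Read '1': {R, S, U, V, W} → {R, S, U, V, W, X}.
Read '1': {R, S, U, V, W, X} → {R, S, U, V, W, X}.
State S is in {R, S, U, V, W, X}.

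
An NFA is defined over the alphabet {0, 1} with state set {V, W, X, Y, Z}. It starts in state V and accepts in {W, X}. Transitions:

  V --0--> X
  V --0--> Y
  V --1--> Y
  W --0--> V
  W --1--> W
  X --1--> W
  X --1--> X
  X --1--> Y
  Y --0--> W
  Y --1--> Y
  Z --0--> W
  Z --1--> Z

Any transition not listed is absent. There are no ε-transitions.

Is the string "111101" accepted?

Yes

Start in {V}.
Read '1': V→{Y}; now {Y}.
Read '1': Y→{Y}; now {Y}.
Read '1': Y→{Y}; now {Y}.
Read '1': Y→{Y}; now {Y}.
Read '0': Y→{W}; now {W}.
Read '1': W→{W}; now {W}.
The final set {W} contains the accepting state W.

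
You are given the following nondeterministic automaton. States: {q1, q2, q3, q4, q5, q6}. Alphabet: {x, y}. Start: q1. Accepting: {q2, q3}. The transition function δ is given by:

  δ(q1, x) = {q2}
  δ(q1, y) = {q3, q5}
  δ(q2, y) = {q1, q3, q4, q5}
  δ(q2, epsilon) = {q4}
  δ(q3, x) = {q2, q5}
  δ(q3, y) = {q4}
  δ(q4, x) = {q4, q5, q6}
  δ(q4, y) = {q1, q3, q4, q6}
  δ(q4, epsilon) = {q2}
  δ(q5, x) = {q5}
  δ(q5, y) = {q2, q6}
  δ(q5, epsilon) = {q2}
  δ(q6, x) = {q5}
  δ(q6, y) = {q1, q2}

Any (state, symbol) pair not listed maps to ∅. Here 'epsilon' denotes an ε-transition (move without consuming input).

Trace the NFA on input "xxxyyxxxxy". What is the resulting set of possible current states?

{q1, q2, q3, q4, q5, q6}

Start in {q1}.
Read 'x': q1→{q2}; union {q2}; ε-closure = {q2, q4}.
Read 'x': q2→∅, q4→{q4, q5, q6}; union {q4, q5, q6}; ε-closure = {q2, q4, q5, q6}.
Read 'x': q2→∅, q4→{q4, q5, q6}, q5→{q5}, q6→{q5}; union {q4, q5, q6}; ε-closure = {q2, q4, q5, q6}.
Read 'y': q2→{q1, q3, q4, q5}, q4→{q1, q3, q4, q6}, q5→{q2, q6}, q6→{q1, q2}; now {q1, q2, q3, q4, q5, q6}.
Read 'y': q1→{q3, q5}, q2→{q1, q3, q4, q5}, q3→{q4}, q4→{q1, q3, q4, q6}, q5→{q2, q6}, q6→{q1, q2}; now {q1, q2, q3, q4, q5, q6}.
Read 'x': q1→{q2}, q2→∅, q3→{q2, q5}, q4→{q4, q5, q6}, q5→{q5}, q6→{q5}; now {q2, q4, q5, q6}.
Read 'x': q2→∅, q4→{q4, q5, q6}, q5→{q5}, q6→{q5}; union {q4, q5, q6}; ε-closure = {q2, q4, q5, q6}.
Read 'x': q2→∅, q4→{q4, q5, q6}, q5→{q5}, q6→{q5}; union {q4, q5, q6}; ε-closure = {q2, q4, q5, q6}.
Read 'x': q2→∅, q4→{q4, q5, q6}, q5→{q5}, q6→{q5}; union {q4, q5, q6}; ε-closure = {q2, q4, q5, q6}.
Read 'y': q2→{q1, q3, q4, q5}, q4→{q1, q3, q4, q6}, q5→{q2, q6}, q6→{q1, q2}; now {q1, q2, q3, q4, q5, q6}.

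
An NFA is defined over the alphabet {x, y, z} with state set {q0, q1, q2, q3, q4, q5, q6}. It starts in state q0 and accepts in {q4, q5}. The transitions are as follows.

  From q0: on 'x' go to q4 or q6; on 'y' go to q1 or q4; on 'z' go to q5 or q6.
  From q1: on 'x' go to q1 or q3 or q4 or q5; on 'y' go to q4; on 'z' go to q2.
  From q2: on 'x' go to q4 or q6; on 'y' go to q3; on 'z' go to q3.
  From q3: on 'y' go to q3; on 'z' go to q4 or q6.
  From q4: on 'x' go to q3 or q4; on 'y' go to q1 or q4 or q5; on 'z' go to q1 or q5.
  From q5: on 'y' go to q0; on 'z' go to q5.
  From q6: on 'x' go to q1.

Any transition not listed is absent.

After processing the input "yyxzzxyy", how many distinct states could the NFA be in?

Start in {q0}.
Read 'y': {q0} → {q1, q4}.
Read 'y': {q1, q4} → {q1, q4, q5}.
Read 'x': {q1, q4, q5} → {q1, q3, q4, q5}.
Read 'z': {q1, q3, q4, q5} → {q1, q2, q4, q5, q6}.
Read 'z': {q1, q2, q4, q5, q6} → {q1, q2, q3, q5}.
Read 'x': {q1, q2, q3, q5} → {q1, q3, q4, q5, q6}.
Read 'y': {q1, q3, q4, q5, q6} → {q0, q1, q3, q4, q5}.
Read 'y': {q0, q1, q3, q4, q5} → {q0, q1, q3, q4, q5}.
That set has 5 states.

5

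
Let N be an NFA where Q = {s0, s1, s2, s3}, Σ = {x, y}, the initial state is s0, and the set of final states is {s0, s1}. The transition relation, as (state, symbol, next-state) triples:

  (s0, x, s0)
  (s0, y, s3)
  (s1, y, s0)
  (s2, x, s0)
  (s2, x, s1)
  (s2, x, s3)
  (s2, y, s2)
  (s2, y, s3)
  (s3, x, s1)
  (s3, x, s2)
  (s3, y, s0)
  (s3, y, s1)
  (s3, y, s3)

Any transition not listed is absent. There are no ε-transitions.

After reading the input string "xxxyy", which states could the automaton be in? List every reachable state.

{s0, s1, s3}

Start in {s0}.
Read 'x': {s0} → {s0}.
Read 'x': {s0} → {s0}.
Read 'x': {s0} → {s0}.
Read 'y': {s0} → {s3}.
Read 'y': {s3} → {s0, s1, s3}.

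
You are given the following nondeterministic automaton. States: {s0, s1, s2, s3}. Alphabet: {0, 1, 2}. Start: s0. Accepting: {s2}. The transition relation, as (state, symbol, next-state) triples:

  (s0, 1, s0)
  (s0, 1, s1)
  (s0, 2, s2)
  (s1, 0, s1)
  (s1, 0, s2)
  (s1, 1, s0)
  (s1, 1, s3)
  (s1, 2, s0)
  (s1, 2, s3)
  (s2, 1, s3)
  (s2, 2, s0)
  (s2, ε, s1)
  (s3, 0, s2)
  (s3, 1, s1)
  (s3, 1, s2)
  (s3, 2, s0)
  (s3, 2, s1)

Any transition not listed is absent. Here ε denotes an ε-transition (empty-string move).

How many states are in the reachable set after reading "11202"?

2

Start in {s0}.
Read '1': s0→{s0, s1}; now {s0, s1}.
Read '1': s0→{s0, s1}, s1→{s0, s3}; now {s0, s1, s3}.
Read '2': s0→{s2}, s1→{s0, s3}, s3→{s0, s1}; now {s0, s1, s2, s3}.
Read '0': s0→∅, s1→{s1, s2}, s2→∅, s3→{s2}; now {s1, s2}.
Read '2': s1→{s0, s3}, s2→{s0}; now {s0, s3}.
That set has 2 states.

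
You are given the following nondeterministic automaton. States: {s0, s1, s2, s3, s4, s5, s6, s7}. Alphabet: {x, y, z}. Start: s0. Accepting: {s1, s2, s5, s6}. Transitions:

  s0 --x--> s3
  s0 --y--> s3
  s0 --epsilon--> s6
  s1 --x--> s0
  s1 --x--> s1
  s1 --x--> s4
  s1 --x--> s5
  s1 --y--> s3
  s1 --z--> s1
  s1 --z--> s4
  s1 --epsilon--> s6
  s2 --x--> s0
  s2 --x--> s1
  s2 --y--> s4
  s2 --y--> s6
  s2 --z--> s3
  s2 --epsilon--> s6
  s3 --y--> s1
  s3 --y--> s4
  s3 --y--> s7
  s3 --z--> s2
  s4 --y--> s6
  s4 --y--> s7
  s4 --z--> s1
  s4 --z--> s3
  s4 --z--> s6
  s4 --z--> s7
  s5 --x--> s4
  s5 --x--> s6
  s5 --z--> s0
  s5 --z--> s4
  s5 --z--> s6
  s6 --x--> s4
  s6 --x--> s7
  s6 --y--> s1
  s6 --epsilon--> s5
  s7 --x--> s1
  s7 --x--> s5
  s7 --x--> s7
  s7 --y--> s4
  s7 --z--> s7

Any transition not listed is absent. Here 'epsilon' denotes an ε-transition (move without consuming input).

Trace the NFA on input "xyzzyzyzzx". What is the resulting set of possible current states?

Start: ε-closure({s0}) = {s0, s5, s6}.
Read 'x': {s0, s5, s6} → {s3, s4, s5, s6, s7}.
Read 'y': {s3, s4, s5, s6, s7} → {s1, s4, s5, s6, s7}.
Read 'z': {s1, s4, s5, s6, s7} → {s0, s1, s3, s4, s5, s6, s7}.
Read 'z': {s0, s1, s3, s4, s5, s6, s7} → {s0, s1, s2, s3, s4, s5, s6, s7}.
Read 'y': {s0, s1, s2, s3, s4, s5, s6, s7} → {s1, s3, s4, s5, s6, s7}.
Read 'z': {s1, s3, s4, s5, s6, s7} → {s0, s1, s2, s3, s4, s5, s6, s7}.
Read 'y': {s0, s1, s2, s3, s4, s5, s6, s7} → {s1, s3, s4, s5, s6, s7}.
Read 'z': {s1, s3, s4, s5, s6, s7} → {s0, s1, s2, s3, s4, s5, s6, s7}.
Read 'z': {s0, s1, s2, s3, s4, s5, s6, s7} → {s0, s1, s2, s3, s4, s5, s6, s7}.
Read 'x': {s0, s1, s2, s3, s4, s5, s6, s7} → {s0, s1, s3, s4, s5, s6, s7}.

{s0, s1, s3, s4, s5, s6, s7}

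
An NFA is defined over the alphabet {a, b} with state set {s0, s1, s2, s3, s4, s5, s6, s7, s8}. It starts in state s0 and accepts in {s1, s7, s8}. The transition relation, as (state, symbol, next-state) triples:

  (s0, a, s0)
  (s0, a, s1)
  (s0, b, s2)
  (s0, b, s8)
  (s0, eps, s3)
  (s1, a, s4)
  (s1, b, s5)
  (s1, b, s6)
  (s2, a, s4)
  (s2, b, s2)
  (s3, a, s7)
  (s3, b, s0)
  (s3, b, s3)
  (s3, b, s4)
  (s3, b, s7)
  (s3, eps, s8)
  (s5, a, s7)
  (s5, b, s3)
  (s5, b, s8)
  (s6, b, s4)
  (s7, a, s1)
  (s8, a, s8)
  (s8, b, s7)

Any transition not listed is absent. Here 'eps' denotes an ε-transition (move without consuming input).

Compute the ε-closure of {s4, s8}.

{s4, s8}

Begin with {s4, s8}.
No ε-moves leave this set, so the closure equals the set itself.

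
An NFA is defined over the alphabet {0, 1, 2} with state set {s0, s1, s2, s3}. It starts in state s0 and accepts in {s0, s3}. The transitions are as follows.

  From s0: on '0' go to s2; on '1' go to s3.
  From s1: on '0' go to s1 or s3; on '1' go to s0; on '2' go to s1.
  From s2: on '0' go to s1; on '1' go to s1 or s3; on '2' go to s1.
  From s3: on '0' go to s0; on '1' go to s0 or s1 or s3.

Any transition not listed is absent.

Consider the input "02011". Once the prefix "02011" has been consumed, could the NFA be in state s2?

No

Start in {s0}.
Read '0': s0→{s2}; now {s2}.
Read '2': s2→{s1}; now {s1}.
Read '0': s1→{s1, s3}; now {s1, s3}.
Read '1': s1→{s0}, s3→{s0, s1, s3}; now {s0, s1, s3}.
Read '1': s0→{s3}, s1→{s0}, s3→{s0, s1, s3}; now {s0, s1, s3}.
State s2 is not in {s0, s1, s3}.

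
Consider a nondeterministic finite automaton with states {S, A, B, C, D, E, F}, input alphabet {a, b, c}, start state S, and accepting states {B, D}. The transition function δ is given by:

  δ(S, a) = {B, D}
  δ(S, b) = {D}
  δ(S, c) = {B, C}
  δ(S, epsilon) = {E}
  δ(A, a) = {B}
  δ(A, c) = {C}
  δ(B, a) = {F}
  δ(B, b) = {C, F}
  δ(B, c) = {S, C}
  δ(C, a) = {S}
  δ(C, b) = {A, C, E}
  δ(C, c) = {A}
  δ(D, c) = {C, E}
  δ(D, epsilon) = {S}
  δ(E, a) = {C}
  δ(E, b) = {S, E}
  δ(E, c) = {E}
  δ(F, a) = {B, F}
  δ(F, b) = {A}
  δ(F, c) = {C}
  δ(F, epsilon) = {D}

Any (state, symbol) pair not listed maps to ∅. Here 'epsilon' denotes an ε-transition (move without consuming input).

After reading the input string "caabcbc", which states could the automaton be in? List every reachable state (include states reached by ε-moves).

{A, B, C, E}

Start: ε-closure({S}) = {S, E}.
Read 'c': S→{B, C}, E→{E}; now {B, C, E}.
Read 'a': B→{F}, C→{S}, E→{C}; union {S, C, F}; ε-closure = {S, C, D, E, F}.
Read 'a': S→{B, D}, C→{S}, D→∅, E→{C}, F→{B, F}; union {S, B, C, D, F}; ε-closure = {S, B, C, D, E, F}.
Read 'b': S→{D}, B→{C, F}, C→{A, C, E}, D→∅, E→{S, E}, F→{A}; now {S, A, C, D, E, F}.
Read 'c': S→{B, C}, A→{C}, C→{A}, D→{C, E}, E→{E}, F→{C}; now {A, B, C, E}.
Read 'b': A→∅, B→{C, F}, C→{A, C, E}, E→{S, E}; union {S, A, C, E, F}; ε-closure = {S, A, C, D, E, F}.
Read 'c': S→{B, C}, A→{C}, C→{A}, D→{C, E}, E→{E}, F→{C}; now {A, B, C, E}.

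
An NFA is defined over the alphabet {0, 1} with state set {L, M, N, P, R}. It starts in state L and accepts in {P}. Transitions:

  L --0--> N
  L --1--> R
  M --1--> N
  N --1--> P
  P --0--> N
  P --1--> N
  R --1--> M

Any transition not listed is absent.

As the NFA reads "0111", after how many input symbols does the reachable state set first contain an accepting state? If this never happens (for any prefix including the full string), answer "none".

2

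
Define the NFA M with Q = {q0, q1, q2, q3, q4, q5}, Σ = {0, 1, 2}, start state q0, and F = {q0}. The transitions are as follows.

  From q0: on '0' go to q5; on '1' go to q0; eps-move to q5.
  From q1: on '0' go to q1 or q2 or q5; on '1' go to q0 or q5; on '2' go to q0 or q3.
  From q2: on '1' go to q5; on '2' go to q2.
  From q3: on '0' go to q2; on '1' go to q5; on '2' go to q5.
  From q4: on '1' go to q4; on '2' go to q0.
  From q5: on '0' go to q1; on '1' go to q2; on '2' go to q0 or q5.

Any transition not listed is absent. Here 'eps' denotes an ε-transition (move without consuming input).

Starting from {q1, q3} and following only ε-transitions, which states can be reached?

{q1, q3}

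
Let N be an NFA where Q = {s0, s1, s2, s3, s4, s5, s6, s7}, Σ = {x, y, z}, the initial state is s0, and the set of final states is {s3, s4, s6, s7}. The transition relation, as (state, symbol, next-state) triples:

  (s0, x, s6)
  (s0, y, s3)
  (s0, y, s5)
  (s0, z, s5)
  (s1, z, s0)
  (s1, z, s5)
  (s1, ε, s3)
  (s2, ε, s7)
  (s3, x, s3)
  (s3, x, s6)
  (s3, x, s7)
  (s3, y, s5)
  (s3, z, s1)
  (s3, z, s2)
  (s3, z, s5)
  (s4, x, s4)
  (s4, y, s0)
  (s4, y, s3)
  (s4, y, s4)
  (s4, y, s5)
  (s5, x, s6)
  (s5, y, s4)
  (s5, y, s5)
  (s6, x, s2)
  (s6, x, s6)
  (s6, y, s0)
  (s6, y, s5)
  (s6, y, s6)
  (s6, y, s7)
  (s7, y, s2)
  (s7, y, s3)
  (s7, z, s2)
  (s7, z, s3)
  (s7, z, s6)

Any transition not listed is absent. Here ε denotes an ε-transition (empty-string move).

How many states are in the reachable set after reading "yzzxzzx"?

Start in {s0}.
Read 'y': {s0} → {s3, s5}.
Read 'z': {s3, s5} → {s1, s2, s3, s5, s7}.
Read 'z': {s1, s2, s3, s5, s7} → {s0, s1, s2, s3, s5, s6, s7}.
Read 'x': {s0, s1, s2, s3, s5, s6, s7} → {s2, s3, s6, s7}.
Read 'z': {s2, s3, s6, s7} → {s1, s2, s3, s5, s6, s7}.
Read 'z': {s1, s2, s3, s5, s6, s7} → {s0, s1, s2, s3, s5, s6, s7}.
Read 'x': {s0, s1, s2, s3, s5, s6, s7} → {s2, s3, s6, s7}.
That set has 4 states.

4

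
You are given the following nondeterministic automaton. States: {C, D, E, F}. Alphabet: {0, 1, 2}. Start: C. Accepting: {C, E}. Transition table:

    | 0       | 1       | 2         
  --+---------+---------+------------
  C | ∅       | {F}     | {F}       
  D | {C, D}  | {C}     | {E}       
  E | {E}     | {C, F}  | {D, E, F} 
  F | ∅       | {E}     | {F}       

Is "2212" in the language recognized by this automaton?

Yes

Start in {C}.
Read '2': {C} → {F}.
Read '2': {F} → {F}.
Read '1': {F} → {E}.
Read '2': {E} → {D, E, F}.
The final set {D, E, F} contains the accepting state E.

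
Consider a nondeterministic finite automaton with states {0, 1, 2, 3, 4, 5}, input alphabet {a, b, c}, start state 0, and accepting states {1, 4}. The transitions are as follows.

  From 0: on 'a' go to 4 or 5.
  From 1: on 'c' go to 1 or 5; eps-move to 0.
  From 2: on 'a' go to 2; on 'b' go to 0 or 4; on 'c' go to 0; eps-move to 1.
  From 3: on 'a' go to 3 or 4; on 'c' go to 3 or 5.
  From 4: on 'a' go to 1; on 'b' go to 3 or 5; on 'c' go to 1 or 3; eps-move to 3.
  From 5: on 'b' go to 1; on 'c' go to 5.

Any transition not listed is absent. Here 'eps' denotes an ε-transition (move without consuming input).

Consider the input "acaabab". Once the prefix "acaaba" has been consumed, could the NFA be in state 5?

No

Start in {0}.
Read 'a': {0} → {3, 4, 5}.
Read 'c': {3, 4, 5} → {0, 1, 3, 5}.
Read 'a': {0, 1, 3, 5} → {3, 4, 5}.
Read 'a': {3, 4, 5} → {0, 1, 3, 4}.
Read 'b': {0, 1, 3, 4} → {3, 5}.
Read 'a': {3, 5} → {3, 4}.
State 5 is not in {3, 4}.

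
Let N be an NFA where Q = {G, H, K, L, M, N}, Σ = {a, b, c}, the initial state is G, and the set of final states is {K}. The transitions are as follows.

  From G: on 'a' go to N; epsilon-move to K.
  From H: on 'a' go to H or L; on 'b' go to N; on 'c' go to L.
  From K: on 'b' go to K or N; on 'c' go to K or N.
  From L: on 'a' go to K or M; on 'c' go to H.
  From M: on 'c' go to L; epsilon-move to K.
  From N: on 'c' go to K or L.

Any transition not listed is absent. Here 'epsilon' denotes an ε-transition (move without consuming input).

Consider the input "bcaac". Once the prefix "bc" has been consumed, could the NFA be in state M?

No

Start: ε-closure({G}) = {G, K}.
Read 'b': {G, K} → {K, N}.
Read 'c': {K, N} → {K, L, N}.
State M is not in {K, L, N}.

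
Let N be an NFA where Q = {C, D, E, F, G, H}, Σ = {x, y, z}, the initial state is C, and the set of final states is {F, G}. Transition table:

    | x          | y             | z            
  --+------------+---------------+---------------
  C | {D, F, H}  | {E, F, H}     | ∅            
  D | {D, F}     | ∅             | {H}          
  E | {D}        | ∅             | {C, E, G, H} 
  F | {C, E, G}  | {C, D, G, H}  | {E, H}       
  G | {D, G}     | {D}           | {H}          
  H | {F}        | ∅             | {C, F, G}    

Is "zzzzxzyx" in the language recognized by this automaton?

No

Start in {C}.
Read 'z': C→∅; now ∅.
The set is empty and remains empty for the remaining 7 symbols.
The final set ∅ contains no accepting state.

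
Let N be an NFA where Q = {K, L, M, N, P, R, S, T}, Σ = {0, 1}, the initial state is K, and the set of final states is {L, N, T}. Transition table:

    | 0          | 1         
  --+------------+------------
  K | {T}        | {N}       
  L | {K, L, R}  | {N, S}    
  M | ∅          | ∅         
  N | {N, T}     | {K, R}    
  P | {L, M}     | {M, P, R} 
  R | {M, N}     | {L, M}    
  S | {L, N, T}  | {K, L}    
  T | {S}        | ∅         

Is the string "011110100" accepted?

No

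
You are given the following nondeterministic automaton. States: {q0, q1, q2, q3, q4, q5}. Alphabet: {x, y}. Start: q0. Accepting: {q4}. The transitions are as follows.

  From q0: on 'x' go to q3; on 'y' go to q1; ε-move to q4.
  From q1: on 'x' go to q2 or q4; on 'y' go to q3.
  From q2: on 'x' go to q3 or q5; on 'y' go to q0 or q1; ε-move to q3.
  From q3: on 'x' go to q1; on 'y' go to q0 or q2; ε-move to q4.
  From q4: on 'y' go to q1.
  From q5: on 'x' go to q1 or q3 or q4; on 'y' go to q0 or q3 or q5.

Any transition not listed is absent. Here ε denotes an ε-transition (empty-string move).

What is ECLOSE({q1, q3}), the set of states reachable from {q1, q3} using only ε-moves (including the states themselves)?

{q1, q3, q4}

Begin with {q1, q3}.
ε-move q3 → q4; add q4.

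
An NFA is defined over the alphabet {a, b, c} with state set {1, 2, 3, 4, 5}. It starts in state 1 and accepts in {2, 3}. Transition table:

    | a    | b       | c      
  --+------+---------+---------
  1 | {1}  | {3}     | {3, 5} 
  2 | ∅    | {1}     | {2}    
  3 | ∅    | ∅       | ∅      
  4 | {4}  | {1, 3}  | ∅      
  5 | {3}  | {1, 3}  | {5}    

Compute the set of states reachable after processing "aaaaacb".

{1, 3}

Start in {1}.
Read 'a': 1→{1}; now {1}.
Read 'a': 1→{1}; now {1}.
Read 'a': 1→{1}; now {1}.
Read 'a': 1→{1}; now {1}.
Read 'a': 1→{1}; now {1}.
Read 'c': 1→{3, 5}; now {3, 5}.
Read 'b': 3→∅, 5→{1, 3}; now {1, 3}.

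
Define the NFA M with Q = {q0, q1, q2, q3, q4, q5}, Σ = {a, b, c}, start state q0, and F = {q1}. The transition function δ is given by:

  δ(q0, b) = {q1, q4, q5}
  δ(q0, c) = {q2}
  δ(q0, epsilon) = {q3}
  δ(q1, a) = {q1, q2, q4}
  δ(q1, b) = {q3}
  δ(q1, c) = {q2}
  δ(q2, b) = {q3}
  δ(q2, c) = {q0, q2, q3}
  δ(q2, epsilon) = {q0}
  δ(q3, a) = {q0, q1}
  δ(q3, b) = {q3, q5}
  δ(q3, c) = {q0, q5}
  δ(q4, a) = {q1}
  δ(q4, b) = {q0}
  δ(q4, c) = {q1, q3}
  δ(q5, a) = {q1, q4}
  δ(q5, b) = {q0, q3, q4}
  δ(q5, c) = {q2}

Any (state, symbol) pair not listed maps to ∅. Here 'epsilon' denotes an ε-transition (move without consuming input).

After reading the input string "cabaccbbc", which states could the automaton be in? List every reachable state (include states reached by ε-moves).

{q0, q1, q2, q3, q5}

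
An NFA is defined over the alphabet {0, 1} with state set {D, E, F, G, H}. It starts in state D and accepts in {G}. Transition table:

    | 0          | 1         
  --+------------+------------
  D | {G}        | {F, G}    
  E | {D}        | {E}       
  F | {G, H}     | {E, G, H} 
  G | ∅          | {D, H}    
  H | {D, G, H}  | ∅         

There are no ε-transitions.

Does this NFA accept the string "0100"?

Start in {D}.
Read '0': {D} → {G}.
Read '1': {G} → {D, H}.
Read '0': {D, H} → {D, G, H}.
Read '0': {D, G, H} → {D, G, H}.
The final set {D, G, H} contains the accepting state G.

Yes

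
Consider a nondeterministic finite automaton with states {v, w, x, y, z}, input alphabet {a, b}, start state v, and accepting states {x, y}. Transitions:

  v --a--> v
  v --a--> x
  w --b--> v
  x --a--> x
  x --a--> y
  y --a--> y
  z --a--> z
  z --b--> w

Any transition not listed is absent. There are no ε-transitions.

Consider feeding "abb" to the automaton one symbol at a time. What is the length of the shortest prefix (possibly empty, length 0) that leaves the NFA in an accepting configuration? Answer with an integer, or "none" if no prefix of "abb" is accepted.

Start in {v}.
Read 'a': {v} → {v, x}.
None of the earlier sets intersect F, but {v, x} does.

1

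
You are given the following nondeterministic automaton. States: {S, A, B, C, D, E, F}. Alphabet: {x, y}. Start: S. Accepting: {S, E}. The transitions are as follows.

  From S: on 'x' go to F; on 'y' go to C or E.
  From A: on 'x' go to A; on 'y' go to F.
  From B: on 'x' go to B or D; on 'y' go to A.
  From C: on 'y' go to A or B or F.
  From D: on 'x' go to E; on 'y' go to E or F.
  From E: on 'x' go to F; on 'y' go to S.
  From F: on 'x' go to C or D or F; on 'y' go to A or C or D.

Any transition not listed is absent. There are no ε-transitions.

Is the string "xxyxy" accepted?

Yes

Start in {S}.
Read 'x': S→{F}; now {F}.
Read 'x': F→{C, D, F}; now {C, D, F}.
Read 'y': C→{A, B, F}, D→{E, F}, F→{A, C, D}; now {A, B, C, D, E, F}.
Read 'x': A→{A}, B→{B, D}, C→∅, D→{E}, E→{F}, F→{C, D, F}; now {A, B, C, D, E, F}.
Read 'y': A→{F}, B→{A}, C→{A, B, F}, D→{E, F}, E→{S}, F→{A, C, D}; now {S, A, B, C, D, E, F}.
The final set {S, A, B, C, D, E, F} contains the accepting states S, E.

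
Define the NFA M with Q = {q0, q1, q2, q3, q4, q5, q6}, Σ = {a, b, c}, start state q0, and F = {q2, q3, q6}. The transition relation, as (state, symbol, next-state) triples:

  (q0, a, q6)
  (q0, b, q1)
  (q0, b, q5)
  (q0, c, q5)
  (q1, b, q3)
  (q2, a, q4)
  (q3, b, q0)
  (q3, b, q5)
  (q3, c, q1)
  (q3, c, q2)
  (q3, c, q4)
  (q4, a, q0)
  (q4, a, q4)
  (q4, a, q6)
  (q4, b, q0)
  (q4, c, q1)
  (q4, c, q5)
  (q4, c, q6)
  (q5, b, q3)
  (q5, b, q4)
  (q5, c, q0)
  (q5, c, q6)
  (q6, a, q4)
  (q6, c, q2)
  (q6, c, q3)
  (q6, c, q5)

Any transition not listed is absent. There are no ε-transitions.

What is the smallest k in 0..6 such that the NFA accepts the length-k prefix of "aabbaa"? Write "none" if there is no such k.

1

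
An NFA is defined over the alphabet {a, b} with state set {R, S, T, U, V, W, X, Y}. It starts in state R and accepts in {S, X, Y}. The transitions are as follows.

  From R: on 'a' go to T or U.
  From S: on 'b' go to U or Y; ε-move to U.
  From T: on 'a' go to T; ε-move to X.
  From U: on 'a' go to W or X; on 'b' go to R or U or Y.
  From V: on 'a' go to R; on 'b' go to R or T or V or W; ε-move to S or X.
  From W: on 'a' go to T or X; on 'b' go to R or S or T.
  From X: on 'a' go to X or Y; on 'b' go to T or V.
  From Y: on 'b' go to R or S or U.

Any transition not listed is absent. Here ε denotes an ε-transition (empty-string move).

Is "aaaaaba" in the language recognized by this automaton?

Start in {R}.
Read 'a': {R} → {T, U, X}.
Read 'a': {T, U, X} → {T, W, X, Y}.
Read 'a': {T, W, X, Y} → {T, X, Y}.
Read 'a': {T, X, Y} → {T, X, Y}.
Read 'a': {T, X, Y} → {T, X, Y}.
Read 'b': {T, X, Y} → {R, S, T, U, V, X}.
Read 'a': {R, S, T, U, V, X} → {R, T, U, W, X, Y}.
The final set {R, T, U, W, X, Y} contains the accepting states X, Y.

Yes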